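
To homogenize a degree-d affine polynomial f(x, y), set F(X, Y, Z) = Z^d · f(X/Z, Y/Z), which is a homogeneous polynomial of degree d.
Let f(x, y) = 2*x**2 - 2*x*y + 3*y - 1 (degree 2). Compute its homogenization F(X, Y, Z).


F(X, Y, Z) = 2*X**2 - 2*X*Y + 3*Y*Z - Z**2

deg(f) = 2.
Substitute x = X/Z, y = Y/Z into f, then multiply by Z^2.
  monomial 2·x^2·y^0 ↦ 2·X^2·Y^0·Z^0.
  monomial -2·x^1·y^1 ↦ -2·X^1·Y^1·Z^0.
  monomial 3·x^0·y^1 ↦ 3·X^0·Y^1·Z^1.
  monomial -1·x^0·y^0 ↦ -1·X^0·Y^0·Z^2.
Collecting: F(X, Y, Z) = 2*X**2 - 2*X*Y + 3*Y*Z - Z**2.


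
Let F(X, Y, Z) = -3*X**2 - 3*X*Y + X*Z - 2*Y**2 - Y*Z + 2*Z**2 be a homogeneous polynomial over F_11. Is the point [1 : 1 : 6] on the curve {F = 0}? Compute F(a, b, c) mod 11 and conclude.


F(1,1,6) ≡ 9 (mod 11); P is NOT on the curve.

Evaluate F(1, 1, 6) term-by-term (mod 11).
  -3*X**2 ↦ -3·1·1·1 = -3
  -3*X*Y ↦ -3·1·1·1 = -3
  X*Z ↦ 1·1·1·6 = 6
  -2*Y**2 ↦ -2·1·1·1 = -2
  -Y*Z ↦ -1·1·1·6 = -6
  2*Z**2 ↦ 2·1·1·36 = 72
Sum: F(1, 1, 6) = (-3) + (-3) + (6) + (-2) + (-6) + (72) = 64.
Reducing mod 11: 64 ≡ 9 (mod 11).
Since F(a, b, c) ≡ 9 ≠ 0 (mod 11), P does NOT lie on the curve.


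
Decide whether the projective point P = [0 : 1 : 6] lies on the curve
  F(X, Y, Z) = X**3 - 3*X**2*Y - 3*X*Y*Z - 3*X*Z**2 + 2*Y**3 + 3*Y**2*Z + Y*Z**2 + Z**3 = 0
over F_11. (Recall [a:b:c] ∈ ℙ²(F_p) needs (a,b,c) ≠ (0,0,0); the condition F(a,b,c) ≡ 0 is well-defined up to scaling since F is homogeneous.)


F(0,1,6) ≡ 8 (mod 11); P is NOT on the curve.

Evaluate F(0, 1, 6) term-by-term (mod 11).
  X**3 ↦ 1·0·1·1 = 0
  -3*X**2*Y ↦ -3·0·1·1 = 0
  -3*X*Y*Z ↦ -3·0·1·6 = 0
  -3*X*Z**2 ↦ -3·0·1·36 = 0
  2*Y**3 ↦ 2·1·1·1 = 2
  3*Y**2*Z ↦ 3·1·1·6 = 18
  Y*Z**2 ↦ 1·1·1·36 = 36
  Z**3 ↦ 1·1·1·216 = 216
Sum: F(0, 1, 6) = (0) + (0) + (0) + (0) + (2) + (18) + (36) + (216) = 272.
Reducing mod 11: 272 ≡ 8 (mod 11).
Since F(a, b, c) ≡ 8 ≠ 0 (mod 11), P does NOT lie on the curve.


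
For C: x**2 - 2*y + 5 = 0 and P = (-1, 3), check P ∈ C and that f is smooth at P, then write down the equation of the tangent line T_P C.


Tangent line at P: -2*x - 2*y + 4 = 0.

Step 1: f(-1, 3) = 0, so P lies on C.
Step 2: partial derivatives
  f_x(x, y) = 2*x, f_y(x, y) = -2.
  f_x(P) = -2, f_y(P) = -2 (gradient nonzero, so P is smooth).
Step 3: tangent line at P: -2·(x − -1) + -2·(y − 3) = 0.
Expanding: -2*x - 2*y + 4 = 0.


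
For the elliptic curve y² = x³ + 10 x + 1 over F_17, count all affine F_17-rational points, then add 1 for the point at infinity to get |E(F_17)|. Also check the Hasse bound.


Affine points = {(0, 1), (0, 16), (8, 7), (8, 10), (9, 2), (9, 15), (10, 8), (10, 9), (12, 8), (12, 9), (13, 4), (13, 13)}; affine count = 12; |E(F_17)| = 13.

Discriminant check: Δ ∝ 4a³ + 27b² = 4·10³ + 27·1² = 4·1000 + 27·1 ≡ 15 (mod 17). Nonzero ⇒ E is nonsingular.
For each x ∈ F_17, compute rhs = x³ + 10·x + 1 mod 17, then count y ∈ F_17 with y² ≡ rhs.
  x = 0: rhs = 1, matching y values: 1, 16 (2 points).
  x = 1: rhs = 12, matching y values: none (0 points).
  x = 2: rhs = 12, matching y values: none (0 points).
  x = 3: rhs = 7, matching y values: none (0 points).
  x = 4: rhs = 3, matching y values: none (0 points).
  x = 5: rhs = 6, matching y values: none (0 points).
  x = 6: rhs = 5, matching y values: none (0 points).
  x = 7: rhs = 6, matching y values: none (0 points).
  x = 8: rhs = 15, matching y values: 7, 10 (2 points).
  x = 9: rhs = 4, matching y values: 2, 15 (2 points).
  x = 10: rhs = 13, matching y values: 8, 9 (2 points).
  x = 11: rhs = 14, matching y values: none (0 points).
  x = 12: rhs = 13, matching y values: 8, 9 (2 points).
  x = 13: rhs = 16, matching y values: 4, 13 (2 points).
  x = 14: rhs = 12, matching y values: none (0 points).
  x = 15: rhs = 7, matching y values: none (0 points).
  x = 16: rhs = 7, matching y values: none (0 points).
Total affine count: 12.
Full point count |E(F_17)| = 12 + 1 = 13.
Hasse bound: |13 − (17+1)| = |-5| = 5 ≤ 2√17 ≈ 8.2462 ✓.


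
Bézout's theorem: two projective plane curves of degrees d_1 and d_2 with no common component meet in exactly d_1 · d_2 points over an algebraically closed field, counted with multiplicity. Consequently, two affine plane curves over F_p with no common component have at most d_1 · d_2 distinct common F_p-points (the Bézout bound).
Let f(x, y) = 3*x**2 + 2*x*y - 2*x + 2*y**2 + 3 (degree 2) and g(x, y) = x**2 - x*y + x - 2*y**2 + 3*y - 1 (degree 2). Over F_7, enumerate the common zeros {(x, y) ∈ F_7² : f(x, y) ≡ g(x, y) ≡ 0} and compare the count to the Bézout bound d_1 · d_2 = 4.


Common zeros: {(0, 4)}; count = 1; Bézout bound = 4.

deg(f) = 2, deg(g) = 2, so Bézout bound = 4.
Scan x ∈ F_7. For each x, list the y ∈ F_7 with f(x, y) ≡ 0 and those with g(x, y) ≡ 0 (mod 7); the common zeros in that column are the intersection.
  x = 0: f ≡ 0 at y ∈ {3, 4}; g ≡ 0 at y ∈ {1, 4}; common: {4}.
  x = 1: f ≡ 0 at y ∈ {3}; g ≡ 0 at y ∈ ∅; common: ∅.
  x = 2: f ≡ 0 at y ∈ ∅; g ≡ 0 at y ∈ ∅; common: ∅.
  x = 3: f ≡ 0 at y ∈ ∅; g ≡ 0 at y ∈ {3, 4}; common: ∅.
  x = 4: f ≡ 0 at y ∈ {5}; g ≡ 0 at y ∈ ∅; common: ∅.
  x = 5: f ≡ 0 at y ∈ {4, 5}; g ≡ 0 at y ∈ ∅; common: ∅.
  x = 6: f ≡ 0 at y ∈ ∅; g ≡ 0 at y ∈ {3, 6}; common: ∅.
Collecting: common zeros = {(0, 4)}, so the count is 1.
Comparison with the Bézout bound: 1 ≤ 4 = deg(f)·deg(g), as expected for curves with no common component (the affine F_7-count falls short of the bound because intersections may lie at infinity, over extension fields, or carry multiplicity).


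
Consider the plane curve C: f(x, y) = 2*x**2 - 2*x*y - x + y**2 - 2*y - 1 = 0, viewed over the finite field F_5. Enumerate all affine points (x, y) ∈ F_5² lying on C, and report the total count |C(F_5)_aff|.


Affine F_5-points: {(1, 0), (1, 4), (2, 0), (2, 1)}; count = 4.

For each of the 25 pairs (x, y) ∈ F_5², evaluate f(x, y) mod 5. Record the zeros.
  x = 0: [0↦4, 1↦3, 2↦4, 3↦2, 4↦2]  zeros at y ∈ ∅
  x = 1: [0↦0, 1↦2, 2↦1, 3↦2, 4↦0]  zeros at y ∈ {0, 4}
  x = 2: [0↦0, 1↦0, 2↦2, 3↦1, 4↦2]  zeros at y ∈ {0, 1}
  x = 3: [0↦4, 1↦2, 2↦2, 3↦4, 4↦3]  zeros at y ∈ ∅
  x = 4: [0↦2, 1↦3, 2↦1, 3↦1, 4↦3]  zeros at y ∈ ∅
Collecting zeros: affine points = {(1, 0), (1, 4), (2, 0), (2, 1)}.
Total count |C(F_5)_aff| = 4.


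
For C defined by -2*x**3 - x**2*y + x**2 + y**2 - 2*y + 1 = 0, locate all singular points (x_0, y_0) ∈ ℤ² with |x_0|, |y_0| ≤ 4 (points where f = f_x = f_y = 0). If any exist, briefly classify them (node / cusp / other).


Singular points: {(0, 1)}; classification: cusp.

Compute partial derivatives:
  f_x = -6*x**2 - 2*x*y + 2*x.
  f_y = -x**2 + 2*y - 2.
Scan x_0 ∈ {−4, ..., 4}. For each x_0, f_y(x_0, y) is a polynomial in y; find its integer roots y ∈ {−4, ..., 4}, then test f_x and f at those candidates.
  x = -4: f_y(-4, y) = 2*y - 18; no integer root y with |y| ≤ 4.
  x = -3: f_y(-3, y) = 2*y - 11; no integer root y with |y| ≤ 4.
  x = -2: f_y(-2, y) = 2*y - 6; vanishes at y ∈ {3}. (-2, 3): f_x = -16 ≠ 0.
  x = -1: f_y(-1, y) = 2*y - 3; no integer root y with |y| ≤ 4.
  x = 0: f_y(0, y) = 2*y - 2; vanishes at y ∈ {1}. (0, 1): f_x = 0, f = 0 — SINGULAR.
  x = 1: f_y(1, y) = 2*y - 3; no integer root y with |y| ≤ 4.
  x = 2: f_y(2, y) = 2*y - 6; vanishes at y ∈ {3}. (2, 3): f_x = -32 ≠ 0.
  x = 3: f_y(3, y) = 2*y - 11; no integer root y with |y| ≤ 4.
  x = 4: f_y(4, y) = 2*y - 18; no integer root y with |y| ≤ 4.
Only singular point on the grid: (0, 1).
Classify: substitute x = 0 + u, y = 1 + v and expand: f = -2*u**3 - u**2*v + v**2.
No constant or linear terms (consistent with a singular point). Quadratic part: v**2. Cubic part: -2*u**3 - u**2*v.
The quadratic part v**2 is a perfect square, so there is a single (double) tangent line v = 0, i.e. y = 1. Restricting the cubic part to that line (v = 0) leaves -2*u**3 ≠ 0, so f is not divisible by v and the branch is v² ≈ 2*u**3 to lowest order — this is a cusp.
Classification: cusp.


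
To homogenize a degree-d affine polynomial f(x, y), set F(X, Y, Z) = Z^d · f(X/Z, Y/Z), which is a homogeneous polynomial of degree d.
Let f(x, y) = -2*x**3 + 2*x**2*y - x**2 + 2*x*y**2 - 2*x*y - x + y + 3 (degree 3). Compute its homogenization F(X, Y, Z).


F(X, Y, Z) = -2*X**3 + 2*X**2*Y - X**2*Z + 2*X*Y**2 - 2*X*Y*Z - X*Z**2 + Y*Z**2 + 3*Z**3

deg(f) = 3.
Substitute x = X/Z, y = Y/Z into f, then multiply by Z^3.
  monomial -2·x^3·y^0 ↦ -2·X^3·Y^0·Z^0.
  monomial 2·x^2·y^1 ↦ 2·X^2·Y^1·Z^0.
  monomial -1·x^2·y^0 ↦ -1·X^2·Y^0·Z^1.
  monomial 2·x^1·y^2 ↦ 2·X^1·Y^2·Z^0.
  monomial -2·x^1·y^1 ↦ -2·X^1·Y^1·Z^1.
  monomial -1·x^1·y^0 ↦ -1·X^1·Y^0·Z^2.
  monomial 1·x^0·y^1 ↦ 1·X^0·Y^1·Z^2.
  monomial 3·x^0·y^0 ↦ 3·X^0·Y^0·Z^3.
Collecting: F(X, Y, Z) = -2*X**3 + 2*X**2*Y - X**2*Z + 2*X*Y**2 - 2*X*Y*Z - X*Z**2 + Y*Z**2 + 3*Z**3.


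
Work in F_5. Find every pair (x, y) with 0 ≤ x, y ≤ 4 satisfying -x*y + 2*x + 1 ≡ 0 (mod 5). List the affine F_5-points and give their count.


Affine F_5-points: {(1, 3), (2, 0), (3, 4), (4, 1)}; count = 4.

For each of the 25 pairs (x, y) ∈ F_5², evaluate f(x, y) mod 5. Record the zeros.
  x = 0: [0↦1, 1↦1, 2↦1, 3↦1, 4↦1]  zeros at y ∈ ∅
  x = 1: [0↦3, 1↦2, 2↦1, 3↦0, 4↦4]  zeros at y ∈ {3}
  x = 2: [0↦0, 1↦3, 2↦1, 3↦4, 4↦2]  zeros at y ∈ {0}
  x = 3: [0↦2, 1↦4, 2↦1, 3↦3, 4↦0]  zeros at y ∈ {4}
  x = 4: [0↦4, 1↦0, 2↦1, 3↦2, 4↦3]  zeros at y ∈ {1}
Collecting zeros: affine points = {(1, 3), (2, 0), (3, 4), (4, 1)}.
Total count |C(F_5)_aff| = 4.


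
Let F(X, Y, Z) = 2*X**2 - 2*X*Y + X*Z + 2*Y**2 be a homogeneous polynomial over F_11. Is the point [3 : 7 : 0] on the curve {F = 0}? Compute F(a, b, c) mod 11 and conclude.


F(3,7,0) ≡ 8 (mod 11); P is NOT on the curve.

Evaluate F(3, 7, 0) term-by-term (mod 11).
  2*X**2 ↦ 2·9·1·1 = 18
  -2*X*Y ↦ -2·3·7·1 = -42
  X*Z ↦ 1·3·1·0 = 0
  2*Y**2 ↦ 2·1·49·1 = 98
Sum: F(3, 7, 0) = (18) + (-42) + (0) + (98) = 74.
Reducing mod 11: 74 ≡ 8 (mod 11).
Since F(a, b, c) ≡ 8 ≠ 0 (mod 11), P does NOT lie on the curve.


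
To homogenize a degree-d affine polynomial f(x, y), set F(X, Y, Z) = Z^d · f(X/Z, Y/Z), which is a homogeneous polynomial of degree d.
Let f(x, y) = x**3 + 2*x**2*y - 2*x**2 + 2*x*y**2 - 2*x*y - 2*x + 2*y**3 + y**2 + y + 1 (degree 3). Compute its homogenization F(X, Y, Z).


F(X, Y, Z) = X**3 + 2*X**2*Y - 2*X**2*Z + 2*X*Y**2 - 2*X*Y*Z - 2*X*Z**2 + 2*Y**3 + Y**2*Z + Y*Z**2 + Z**3

deg(f) = 3.
Substitute x = X/Z, y = Y/Z into f, then multiply by Z^3.
  monomial 1·x^3·y^0 ↦ 1·X^3·Y^0·Z^0.
  monomial 2·x^2·y^1 ↦ 2·X^2·Y^1·Z^0.
  monomial -2·x^2·y^0 ↦ -2·X^2·Y^0·Z^1.
  monomial 2·x^1·y^2 ↦ 2·X^1·Y^2·Z^0.
  monomial -2·x^1·y^1 ↦ -2·X^1·Y^1·Z^1.
  monomial -2·x^1·y^0 ↦ -2·X^1·Y^0·Z^2.
  monomial 2·x^0·y^3 ↦ 2·X^0·Y^3·Z^0.
  monomial 1·x^0·y^2 ↦ 1·X^0·Y^2·Z^1.
  monomial 1·x^0·y^1 ↦ 1·X^0·Y^1·Z^2.
  monomial 1·x^0·y^0 ↦ 1·X^0·Y^0·Z^3.
Collecting: F(X, Y, Z) = X**3 + 2*X**2*Y - 2*X**2*Z + 2*X*Y**2 - 2*X*Y*Z - 2*X*Z**2 + 2*Y**3 + Y**2*Z + Y*Z**2 + Z**3.


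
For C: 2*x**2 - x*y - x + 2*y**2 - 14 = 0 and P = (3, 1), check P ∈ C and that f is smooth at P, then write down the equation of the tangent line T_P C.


Tangent line at P: 10*x + y - 31 = 0.

Step 1: f(3, 1) = 0, so P lies on C.
Step 2: partial derivatives
  f_x(x, y) = 4*x - y - 1, f_y(x, y) = -x + 4*y.
  f_x(P) = 10, f_y(P) = 1 (gradient nonzero, so P is smooth).
Step 3: tangent line at P: 10·(x − 3) + 1·(y − 1) = 0.
Expanding: 10*x + y - 31 = 0.


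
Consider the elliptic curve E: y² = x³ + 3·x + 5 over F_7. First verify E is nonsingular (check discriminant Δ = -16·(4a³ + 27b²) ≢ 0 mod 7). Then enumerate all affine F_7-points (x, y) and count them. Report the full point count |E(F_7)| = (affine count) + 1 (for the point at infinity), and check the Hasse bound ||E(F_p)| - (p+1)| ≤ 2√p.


Affine points = {(1, 3), (1, 4), (4, 2), (4, 5), (6, 1), (6, 6)}; affine count = 6; |E(F_7)| = 7.

Discriminant check: Δ ∝ 4a³ + 27b² = 4·3³ + 27·5² = 4·27 + 27·25 ≡ 6 (mod 7). Nonzero ⇒ E is nonsingular.
For each x ∈ F_7, compute rhs = x³ + 3·x + 5 mod 7, then count y ∈ F_7 with y² ≡ rhs.
  x = 0: rhs = 5, matching y values: none (0 points).
  x = 1: rhs = 2, matching y values: 3, 4 (2 points).
  x = 2: rhs = 5, matching y values: none (0 points).
  x = 3: rhs = 6, matching y values: none (0 points).
  x = 4: rhs = 4, matching y values: 2, 5 (2 points).
  x = 5: rhs = 5, matching y values: none (0 points).
  x = 6: rhs = 1, matching y values: 1, 6 (2 points).
Total affine count: 6.
Full point count |E(F_7)| = 6 + 1 = 7.
Hasse bound: |7 − (7+1)| = |-1| = 1 ≤ 2√7 ≈ 5.2915 ✓.


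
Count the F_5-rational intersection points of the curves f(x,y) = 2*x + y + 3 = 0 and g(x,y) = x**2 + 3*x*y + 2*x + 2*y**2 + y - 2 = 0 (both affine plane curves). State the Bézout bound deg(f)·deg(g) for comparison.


Common zeros: {(2, 3), (3, 1)}; count = 2; Bézout bound = 2.

deg(f) = 1, deg(g) = 2, so Bézout bound = 2.
Scan x ∈ F_5. For each x, list the y ∈ F_5 with f(x, y) ≡ 0 and those with g(x, y) ≡ 0 (mod 5); the common zeros in that column are the intersection.
  x = 0: f ≡ 0 at y ∈ {2}; g ≡ 0 at y ∈ ∅; common: ∅.
  x = 1: f ≡ 0 at y ∈ {0}; g ≡ 0 at y ∈ ∅; common: ∅.
  x = 2: f ≡ 0 at y ∈ {3}; g ≡ 0 at y ∈ {1, 3}; common: {3}.
  x = 3: f ≡ 0 at y ∈ {1}; g ≡ 0 at y ∈ {1, 4}; common: {1}.
  x = 4: f ≡ 0 at y ∈ {4}; g ≡ 0 at y ∈ ∅; common: ∅.
Collecting: common zeros = {(2, 3), (3, 1)}, so the count is 2.
Comparison with the Bézout bound: 2 ≤ 2 = deg(f)·deg(g), as expected for curves with no common component (the bound is attained).


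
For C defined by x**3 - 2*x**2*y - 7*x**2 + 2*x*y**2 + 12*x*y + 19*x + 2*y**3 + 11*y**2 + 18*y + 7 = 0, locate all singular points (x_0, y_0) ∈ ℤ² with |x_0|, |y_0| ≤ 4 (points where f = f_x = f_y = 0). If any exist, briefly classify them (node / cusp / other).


Singular points: {(1, -2)}; classification: cusp.

Compute partial derivatives:
  f_x = 3*x**2 - 4*x*y - 14*x + 2*y**2 + 12*y + 19.
  f_y = -2*x**2 + 4*x*y + 12*x + 6*y**2 + 22*y + 18.
Scan x_0 ∈ {−4, ..., 4}. For each x_0, f_y(x_0, y) is a polynomial in y; find its integer roots y ∈ {−4, ..., 4}, then test f_x and f at those candidates.
  x = -4: f_y(-4, y) = 6*y**2 + 6*y - 62; no integer root y with |y| ≤ 4.
  x = -3: f_y(-3, y) = 6*y**2 + 10*y - 36; no integer root y with |y| ≤ 4.
  x = -2: f_y(-2, y) = 6*y**2 + 14*y - 14; no integer root y with |y| ≤ 4.
  x = -1: f_y(-1, y) = 6*y**2 + 18*y + 4; no integer root y with |y| ≤ 4.
  x = 0: f_y(0, y) = 6*y**2 + 22*y + 18; no integer root y with |y| ≤ 4.
  x = 1: f_y(1, y) = 6*y**2 + 26*y + 28; vanishes at y ∈ {-2}. (1, -2): f_x = 0, f = 0 — SINGULAR.
  x = 2: f_y(2, y) = 6*y**2 + 30*y + 34; no integer root y with |y| ≤ 4.
  x = 3: f_y(3, y) = 6*y**2 + 34*y + 36; no integer root y with |y| ≤ 4.
  x = 4: f_y(4, y) = 6*y**2 + 38*y + 34; no integer root y with |y| ≤ 4.
Only singular point on the grid: (1, -2).
Classify: substitute x = 1 + u, y = -2 + v and expand: f = u**3 - 2*u**2*v + 2*u*v**2 + 2*v**3 + v**2.
No constant or linear terms (consistent with a singular point). Quadratic part: v**2. Cubic part: u**3 - 2*u**2*v + 2*u*v**2 + 2*v**3.
The quadratic part v**2 is a perfect square, so there is a single (double) tangent line v = 0, i.e. y = -2. Restricting the cubic part to that line (v = 0) leaves u**3 ≠ 0, so f is not divisible by v and the branch is v² ≈ -u**3 to lowest order — this is a cusp.
Classification: cusp.


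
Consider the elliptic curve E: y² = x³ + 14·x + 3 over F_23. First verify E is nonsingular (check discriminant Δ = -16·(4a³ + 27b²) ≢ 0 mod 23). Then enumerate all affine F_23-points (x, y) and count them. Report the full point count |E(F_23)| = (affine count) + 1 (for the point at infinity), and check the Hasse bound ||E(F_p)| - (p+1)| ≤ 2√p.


Affine points = {(0, 7), (0, 16), (1, 8), (1, 15), (2, 4), (2, 19), (3, 7), (3, 16), (4, 10), (4, 13), (6, 2), (6, 21), (8, 11), (8, 12), (10, 4), (10, 19), (11, 4), (11, 19), (12, 6), (12, 17), (13, 6), (13, 17), (15, 0), (17, 5), (17, 18), (20, 7), (20, 16), (21, 6), (21, 17)}; affine count = 29; |E(F_23)| = 30.

Discriminant check: Δ ∝ 4a³ + 27b² = 4·14³ + 27·3² = 4·2744 + 27·9 ≡ 18 (mod 23). Nonzero ⇒ E is nonsingular.
For each x ∈ F_23, compute rhs = x³ + 14·x + 3 mod 23, then count y ∈ F_23 with y² ≡ rhs.
  x = 0: rhs = 3, matching y values: 7, 16 (2 points).
  x = 1: rhs = 18, matching y values: 8, 15 (2 points).
  x = 2: rhs = 16, matching y values: 4, 19 (2 points).
  x = 3: rhs = 3, matching y values: 7, 16 (2 points).
  x = 4: rhs = 8, matching y values: 10, 13 (2 points).
  x = 5: rhs = 14, matching y values: none (0 points).
  x = 6: rhs = 4, matching y values: 2, 21 (2 points).
  x = 7: rhs = 7, matching y values: none (0 points).
  x = 8: rhs = 6, matching y values: 11, 12 (2 points).
  x = 9: rhs = 7, matching y values: none (0 points).
  x = 10: rhs = 16, matching y values: 4, 19 (2 points).
  x = 11: rhs = 16, matching y values: 4, 19 (2 points).
  x = 12: rhs = 13, matching y values: 6, 17 (2 points).
  x = 13: rhs = 13, matching y values: 6, 17 (2 points).
  x = 14: rhs = 22, matching y values: none (0 points).
  x = 15: rhs = 0, matching y values: 0 (1 points).
  x = 16: rhs = 22, matching y values: none (0 points).
  x = 17: rhs = 2, matching y values: 5, 18 (2 points).
  x = 18: rhs = 15, matching y values: none (0 points).
  x = 19: rhs = 21, matching y values: none (0 points).
  x = 20: rhs = 3, matching y values: 7, 16 (2 points).
  x = 21: rhs = 13, matching y values: 6, 17 (2 points).
  x = 22: rhs = 11, matching y values: none (0 points).
Total affine count: 29.
Full point count |E(F_23)| = 29 + 1 = 30.
Hasse bound: |30 − (23+1)| = |6| = 6 ≤ 2√23 ≈ 9.5917 ✓.


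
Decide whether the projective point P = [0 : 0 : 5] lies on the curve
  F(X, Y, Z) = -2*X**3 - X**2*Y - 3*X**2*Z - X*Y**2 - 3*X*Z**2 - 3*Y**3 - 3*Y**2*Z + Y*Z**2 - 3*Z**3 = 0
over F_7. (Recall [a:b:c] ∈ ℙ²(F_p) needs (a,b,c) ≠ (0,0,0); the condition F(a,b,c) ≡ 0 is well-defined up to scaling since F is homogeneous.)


F(0,0,5) ≡ 3 (mod 7); P is NOT on the curve.

Evaluate F(0, 0, 5) term-by-term (mod 7).
  -2*X**3 ↦ -2·0·1·1 = 0
  -X**2*Y ↦ -1·0·0·1 = 0
  -3*X**2*Z ↦ -3·0·1·5 = 0
  -X*Y**2 ↦ -1·0·0·1 = 0
  -3*X*Z**2 ↦ -3·0·1·25 = 0
  -3*Y**3 ↦ -3·1·0·1 = 0
  -3*Y**2*Z ↦ -3·1·0·5 = 0
  Y*Z**2 ↦ 1·1·0·25 = 0
  -3*Z**3 ↦ -3·1·1·125 = -375
Sum: F(0, 0, 5) = (0) + (0) + (0) + (0) + (0) + (0) + (0) + (0) + (-375) = -375.
Reducing mod 7: -375 ≡ 3 (mod 7).
Since F(a, b, c) ≡ 3 ≠ 0 (mod 7), P does NOT lie on the curve.


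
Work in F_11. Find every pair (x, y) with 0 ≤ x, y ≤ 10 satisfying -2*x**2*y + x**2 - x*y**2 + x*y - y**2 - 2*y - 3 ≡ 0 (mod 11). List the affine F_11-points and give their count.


Affine F_11-points: {(0, 2), (0, 7), (1, 7), (1, 8), (3, 2), (4, 1), (4, 4), (5, 0), (5, 5), (6, 0), (6, 6), (7, 1), (7, 8), (10, 4)}; count = 14.

For each of the 121 pairs (x, y) ∈ F_11², evaluate f(x, y) mod 11. Record the zeros.
  x = 0: [0↦8, 1↦5, 2↦0, 3↦4, 4↦6, 5↦6, 6↦4, 7↦0, 8↦5, 9↦8, 10↦9]  zeros at y ∈ {2, 7}
  x = 1: [0↦9, 1↦4, 2↦6, 3↦4, 4↦9, 5↦10, 6↦7, 7↦0, 8↦0, 9↦7, 10↦10]  zeros at y ∈ {7, 8}
  x = 2: [0↦1, 1↦1, 2↦6, 3↦5, 4↦9, 5↦7, 6↦10, 7↦7, 8↦9, 9↦5, 10↦6]  zeros at y ∈ ∅
  x = 3: [0↦6, 1↦7, 2↦0, 3↦7, 4↦6, 5↦8, 6↦2, 7↦10, 8↦10, 9↦2, 10↦8]  zeros at y ∈ {2}
  x = 4: [0↦2, 1↦0, 2↦10, 3↦10, 4↦0, 5↦2, 6↦5, 7↦9, 8↦3, 9↦9, 10↦5]  zeros at y ∈ {1, 4}
  x = 5: [0↦0, 1↦2, 2↦3, 3↦3, 4↦2, 5↦0, 6↦8, 7↦4, 8↦10, 9↦4, 10↦8]  zeros at y ∈ {0, 5}
  x = 6: [0↦0, 1↦2, 2↦1, 3↦8, 4↦1, 5↦2, 6↦0, 7↦6, 8↦9, 9↦9, 10↦6]  zeros at y ∈ {0, 6}
  x = 7: [0↦2, 1↦0, 2↦4, 3↦3, 4↦8, 5↦8, 6↦3, 7↦4, 8↦0, 9↦2, 10↦10]  zeros at y ∈ {1, 8}
  x = 8: [0↦6, 1↦7, 2↦1, 3↦10, 4↦1, 5↦7, 6↦6, 7↦9, 8↦5, 9↦5, 10↦9]  zeros at y ∈ ∅
  x = 9: [0↦1, 1↦1, 2↦3, 3↦7, 4↦2, 5↦10, 6↦9, 7↦10, 8↦2, 9↦7, 10↦3]  zeros at y ∈ ∅
  x = 10: [0↦9, 1↦4, 2↦10, 3↦5, 4↦0, 5↦6, 6↦1, 7↦7, 8↦2, 9↦8, 10↦3]  zeros at y ∈ {4}
Collecting zeros: affine points = {(0, 2), (0, 7), (1, 7), (1, 8), (3, 2), (4, 1), (4, 4), (5, 0), (5, 5), (6, 0), (6, 6), (7, 1), (7, 8), (10, 4)}.
Total count |C(F_11)_aff| = 14.


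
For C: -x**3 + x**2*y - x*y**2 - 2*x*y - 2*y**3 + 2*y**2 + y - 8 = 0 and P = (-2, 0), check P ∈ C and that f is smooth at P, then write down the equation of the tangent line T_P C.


Tangent line at P: -12*x + 9*y - 24 = 0.

Step 1: f(-2, 0) = 0, so P lies on C.
Step 2: partial derivatives
  f_x(x, y) = -3*x**2 + 2*x*y - y**2 - 2*y, f_y(x, y) = x**2 - 2*x*y - 2*x - 6*y**2 + 4*y + 1.
  f_x(P) = -12, f_y(P) = 9 (gradient nonzero, so P is smooth).
Step 3: tangent line at P: -12·(x − -2) + 9·(y − 0) = 0.
Expanding: -12*x + 9*y - 24 = 0.


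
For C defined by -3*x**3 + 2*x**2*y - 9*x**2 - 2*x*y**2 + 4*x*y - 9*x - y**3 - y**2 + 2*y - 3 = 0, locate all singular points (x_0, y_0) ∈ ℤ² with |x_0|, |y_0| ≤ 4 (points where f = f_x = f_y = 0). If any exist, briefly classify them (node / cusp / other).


Singular points: {(-1, 0)}; classification: cusp.

Compute partial derivatives:
  f_x = -9*x**2 + 4*x*y - 18*x - 2*y**2 + 4*y - 9.
  f_y = 2*x**2 - 4*x*y + 4*x - 3*y**2 - 2*y + 2.
Scan x_0 ∈ {−4, ..., 4}. For each x_0, f_y(x_0, y) is a polynomial in y; find its integer roots y ∈ {−4, ..., 4}, then test f_x and f at those candidates.
  x = -4: f_y(-4, y) = -3*y**2 + 14*y + 18; no integer root y with |y| ≤ 4.
  x = -3: f_y(-3, y) = -3*y**2 + 10*y + 8; vanishes at y ∈ {4}. (-3, 4): f_x = -100 ≠ 0.
  x = -2: f_y(-2, y) = -3*y**2 + 6*y + 2; no integer root y with |y| ≤ 4.
  x = -1: f_y(-1, y) = -3*y**2 + 2*y; vanishes at y ∈ {0}. (-1, 0): f_x = 0, f = 0 — SINGULAR.
  x = 0: f_y(0, y) = -3*y**2 - 2*y + 2; no integer root y with |y| ≤ 4.
  x = 1: f_y(1, y) = -3*y**2 - 6*y + 8; no integer root y with |y| ≤ 4.
  x = 2: f_y(2, y) = -3*y**2 - 10*y + 18; no integer root y with |y| ≤ 4.
  x = 3: f_y(3, y) = -3*y**2 - 14*y + 32; no integer root y with |y| ≤ 4.
  x = 4: f_y(4, y) = -3*y**2 - 18*y + 50; no integer root y with |y| ≤ 4.
Only singular point on the grid: (-1, 0).
Classify: substitute x = -1 + u, y = 0 + v and expand: f = -3*u**3 + 2*u**2*v - 2*u*v**2 - v**3 + v**2.
No constant or linear terms (consistent with a singular point). Quadratic part: v**2. Cubic part: -3*u**3 + 2*u**2*v - 2*u*v**2 - v**3.
The quadratic part v**2 is a perfect square, so there is a single (double) tangent line v = 0, i.e. y = 0. Restricting the cubic part to that line (v = 0) leaves -3*u**3 ≠ 0, so f is not divisible by v and the branch is v² ≈ 3*u**3 to lowest order — this is a cusp.
Classification: cusp.


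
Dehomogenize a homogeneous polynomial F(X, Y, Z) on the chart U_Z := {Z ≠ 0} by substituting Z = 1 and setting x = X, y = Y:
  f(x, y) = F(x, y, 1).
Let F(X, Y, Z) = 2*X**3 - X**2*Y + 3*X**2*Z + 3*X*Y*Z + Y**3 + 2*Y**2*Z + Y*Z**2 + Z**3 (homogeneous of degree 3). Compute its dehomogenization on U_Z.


f(x, y) = 2*x**3 - x**2*y + 3*x**2 + 3*x*y + y**3 + 2*y**2 + y + 1

On U_Z we set Z = 1. Each monomial c·X^i·Y^j·Z^k in F becomes c·x^i·y^j·1^k = c·x^i·y^j.
Substituting Z = 1: F(X, Y, 1) = 2*x**3 - x**2*y + 3*x**2 + 3*x*y + y**3 + 2*y**2 + y + 1.
Note: deg(f) ≤ deg(F) = 3; strict inequality happens when F is divisible by Z (lost terms).


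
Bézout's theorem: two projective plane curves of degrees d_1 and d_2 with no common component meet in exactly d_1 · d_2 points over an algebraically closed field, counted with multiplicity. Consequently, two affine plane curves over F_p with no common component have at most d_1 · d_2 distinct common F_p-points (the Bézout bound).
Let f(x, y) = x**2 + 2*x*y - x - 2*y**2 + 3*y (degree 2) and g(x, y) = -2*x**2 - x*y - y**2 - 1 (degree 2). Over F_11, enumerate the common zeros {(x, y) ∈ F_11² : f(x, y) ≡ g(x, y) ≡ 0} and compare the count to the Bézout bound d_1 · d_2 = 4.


Common zeros: {(9, 7)}; count = 1; Bézout bound = 4.

deg(f) = 2, deg(g) = 2, so Bézout bound = 4.
Scan x ∈ F_11. For each x, list the y ∈ F_11 with f(x, y) ≡ 0 and those with g(x, y) ≡ 0 (mod 11); the common zeros in that column are the intersection.
  x = 0: f ≡ 0 at y ∈ {0, 7}; g ≡ 0 at y ∈ ∅; common: ∅.
  x = 1: f ≡ 0 at y ∈ {0, 8}; g ≡ 0 at y ∈ {5}; common: ∅.
  x = 2: f ≡ 0 at y ∈ ∅; g ≡ 0 at y ∈ {4, 5}; common: ∅.
  x = 3: f ≡ 0 at y ∈ ∅; g ≡ 0 at y ∈ ∅; common: ∅.
  x = 4: f ≡ 0 at y ∈ ∅; g ≡ 0 at y ∈ {0, 7}; common: ∅.
  x = 5: f ≡ 0 at y ∈ ∅; g ≡ 0 at y ∈ ∅; common: ∅.
  x = 6: f ≡ 0 at y ∈ {5, 8}; g ≡ 0 at y ∈ ∅; common: ∅.
  x = 7: f ≡ 0 at y ∈ {5, 9}; g ≡ 0 at y ∈ {0, 4}; common: ∅.
  x = 8: f ≡ 0 at y ∈ ∅; g ≡ 0 at y ∈ ∅; common: ∅.
  x = 9: f ≡ 0 at y ∈ {7, 9}; g ≡ 0 at y ∈ {6, 7}; common: {7}.
  x = 10: f ≡ 0 at y ∈ ∅; g ≡ 0 at y ∈ {6}; common: ∅.
Collecting: common zeros = {(9, 7)}, so the count is 1.
Comparison with the Bézout bound: 1 ≤ 4 = deg(f)·deg(g), as expected for curves with no common component (the affine F_11-count falls short of the bound because intersections may lie at infinity, over extension fields, or carry multiplicity).


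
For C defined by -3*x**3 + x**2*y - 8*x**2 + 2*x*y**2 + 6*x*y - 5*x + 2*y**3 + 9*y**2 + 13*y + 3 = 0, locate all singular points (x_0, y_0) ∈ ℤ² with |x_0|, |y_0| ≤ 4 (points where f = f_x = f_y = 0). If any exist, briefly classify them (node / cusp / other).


Singular points: {(-1, -1)}; classification: cusp.

Compute partial derivatives:
  f_x = -9*x**2 + 2*x*y - 16*x + 2*y**2 + 6*y - 5.
  f_y = x**2 + 4*x*y + 6*x + 6*y**2 + 18*y + 13.
Scan x_0 ∈ {−4, ..., 4}. For each x_0, f_y(x_0, y) is a polynomial in y; find its integer roots y ∈ {−4, ..., 4}, then test f_x and f at those candidates.
  x = -4: f_y(-4, y) = 6*y**2 + 2*y + 5; no integer root y with |y| ≤ 4.
  x = -3: f_y(-3, y) = 6*y**2 + 6*y + 4; no integer root y with |y| ≤ 4.
  x = -2: f_y(-2, y) = 6*y**2 + 10*y + 5; no integer root y with |y| ≤ 4.
  x = -1: f_y(-1, y) = 6*y**2 + 14*y + 8; vanishes at y ∈ {-1}. (-1, -1): f_x = 0, f = 0 — SINGULAR.
  x = 0: f_y(0, y) = 6*y**2 + 18*y + 13; no integer root y with |y| ≤ 4.
  x = 1: f_y(1, y) = 6*y**2 + 22*y + 20; vanishes at y ∈ {-2}. (1, -2): f_x = -38 ≠ 0.
  x = 2: f_y(2, y) = 6*y**2 + 26*y + 29; no integer root y with |y| ≤ 4.
  x = 3: f_y(3, y) = 6*y**2 + 30*y + 40; no integer root y with |y| ≤ 4.
  x = 4: f_y(4, y) = 6*y**2 + 34*y + 53; no integer root y with |y| ≤ 4.
Only singular point on the grid: (-1, -1).
Classify: substitute x = -1 + u, y = -1 + v and expand: f = -3*u**3 + u**2*v + 2*u*v**2 + 2*v**3 + v**2.
No constant or linear terms (consistent with a singular point). Quadratic part: v**2. Cubic part: -3*u**3 + u**2*v + 2*u*v**2 + 2*v**3.
The quadratic part v**2 is a perfect square, so there is a single (double) tangent line v = 0, i.e. y = -1. Restricting the cubic part to that line (v = 0) leaves -3*u**3 ≠ 0, so f is not divisible by v and the branch is v² ≈ 3*u**3 to lowest order — this is a cusp.
Classification: cusp.


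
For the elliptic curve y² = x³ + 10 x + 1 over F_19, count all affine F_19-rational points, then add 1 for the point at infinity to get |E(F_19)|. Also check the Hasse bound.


Affine points = {(0, 1), (0, 18), (3, 1), (3, 18), (5, 9), (5, 10), (6, 7), (6, 12), (8, 2), (8, 17), (11, 6), (11, 13), (12, 5), (12, 14), (14, 4), (14, 15), (15, 7), (15, 12), (16, 1), (16, 18), (17, 7), (17, 12), (18, 3), (18, 16)}; affine count = 24; |E(F_19)| = 25.

Discriminant check: Δ ∝ 4a³ + 27b² = 4·10³ + 27·1² = 4·1000 + 27·1 ≡ 18 (mod 19). Nonzero ⇒ E is nonsingular.
For each x ∈ F_19, compute rhs = x³ + 10·x + 1 mod 19, then count y ∈ F_19 with y² ≡ rhs.
  x = 0: rhs = 1, matching y values: 1, 18 (2 points).
  x = 1: rhs = 12, matching y values: none (0 points).
  x = 2: rhs = 10, matching y values: none (0 points).
  x = 3: rhs = 1, matching y values: 1, 18 (2 points).
  x = 4: rhs = 10, matching y values: none (0 points).
  x = 5: rhs = 5, matching y values: 9, 10 (2 points).
  x = 6: rhs = 11, matching y values: 7, 12 (2 points).
  x = 7: rhs = 15, matching y values: none (0 points).
  x = 8: rhs = 4, matching y values: 2, 17 (2 points).
  x = 9: rhs = 3, matching y values: none (0 points).
  x = 10: rhs = 18, matching y values: none (0 points).
  x = 11: rhs = 17, matching y values: 6, 13 (2 points).
  x = 12: rhs = 6, matching y values: 5, 14 (2 points).
  x = 13: rhs = 10, matching y values: none (0 points).
  x = 14: rhs = 16, matching y values: 4, 15 (2 points).
  x = 15: rhs = 11, matching y values: 7, 12 (2 points).
  x = 16: rhs = 1, matching y values: 1, 18 (2 points).
  x = 17: rhs = 11, matching y values: 7, 12 (2 points).
  x = 18: rhs = 9, matching y values: 3, 16 (2 points).
Total affine count: 24.
Full point count |E(F_19)| = 24 + 1 = 25.
Hasse bound: |25 − (19+1)| = |5| = 5 ≤ 2√19 ≈ 8.7178 ✓.


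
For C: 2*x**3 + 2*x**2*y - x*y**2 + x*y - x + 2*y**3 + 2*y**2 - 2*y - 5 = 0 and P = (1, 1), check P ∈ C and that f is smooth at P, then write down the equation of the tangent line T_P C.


Tangent line at P: 9*x + 9*y - 18 = 0.

Step 1: f(1, 1) = 0, so P lies on C.
Step 2: partial derivatives
  f_x(x, y) = 6*x**2 + 4*x*y - y**2 + y - 1, f_y(x, y) = 2*x**2 - 2*x*y + x + 6*y**2 + 4*y - 2.
  f_x(P) = 9, f_y(P) = 9 (gradient nonzero, so P is smooth).
Step 3: tangent line at P: 9·(x − 1) + 9·(y − 1) = 0.
Expanding: 9*x + 9*y - 18 = 0.


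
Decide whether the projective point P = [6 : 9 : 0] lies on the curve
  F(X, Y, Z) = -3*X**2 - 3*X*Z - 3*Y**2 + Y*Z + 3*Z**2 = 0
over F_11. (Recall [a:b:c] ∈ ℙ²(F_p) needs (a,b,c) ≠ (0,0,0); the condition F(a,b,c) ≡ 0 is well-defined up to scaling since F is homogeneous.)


F(6,9,0) ≡ 1 (mod 11); P is NOT on the curve.

Evaluate F(6, 9, 0) term-by-term (mod 11).
  -3*X**2 ↦ -3·36·1·1 = -108
  -3*X*Z ↦ -3·6·1·0 = 0
  -3*Y**2 ↦ -3·1·81·1 = -243
  Y*Z ↦ 1·1·9·0 = 0
  3*Z**2 ↦ 3·1·1·0 = 0
Sum: F(6, 9, 0) = (-108) + (0) + (-243) + (0) + (0) = -351.
Reducing mod 11: -351 ≡ 1 (mod 11).
Since F(a, b, c) ≡ 1 ≠ 0 (mod 11), P does NOT lie on the curve.


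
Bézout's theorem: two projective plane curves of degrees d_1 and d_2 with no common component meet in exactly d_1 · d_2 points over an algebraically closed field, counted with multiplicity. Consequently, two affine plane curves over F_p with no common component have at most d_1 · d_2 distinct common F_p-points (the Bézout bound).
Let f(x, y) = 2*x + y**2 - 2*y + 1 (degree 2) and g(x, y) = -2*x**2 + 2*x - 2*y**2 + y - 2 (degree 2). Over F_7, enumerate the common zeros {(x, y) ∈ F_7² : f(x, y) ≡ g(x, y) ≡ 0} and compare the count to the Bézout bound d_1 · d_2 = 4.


Common zeros: {(3, 0)}; count = 1; Bézout bound = 4.

deg(f) = 2, deg(g) = 2, so Bézout bound = 4.
Scan x ∈ F_7. For each x, list the y ∈ F_7 with f(x, y) ≡ 0 and those with g(x, y) ≡ 0 (mod 7); the common zeros in that column are the intersection.
  x = 0: f ≡ 0 at y ∈ {1}; g ≡ 0 at y ∈ ∅; common: ∅.
  x = 1: f ≡ 0 at y ∈ ∅; g ≡ 0 at y ∈ ∅; common: ∅.
  x = 2: f ≡ 0 at y ∈ ∅; g ≡ 0 at y ∈ {1, 3}; common: ∅.
  x = 3: f ≡ 0 at y ∈ {0, 2}; g ≡ 0 at y ∈ {0, 4}; common: {0}.
  x = 4: f ≡ 0 at y ∈ ∅; g ≡ 0 at y ∈ ∅; common: ∅.
  x = 5: f ≡ 0 at y ∈ {3, 6}; g ≡ 0 at y ∈ {0, 4}; common: ∅.
  x = 6: f ≡ 0 at y ∈ {4, 5}; g ≡ 0 at y ∈ {1, 3}; common: ∅.
Collecting: common zeros = {(3, 0)}, so the count is 1.
Comparison with the Bézout bound: 1 ≤ 4 = deg(f)·deg(g), as expected for curves with no common component (the affine F_7-count falls short of the bound because intersections may lie at infinity, over extension fields, or carry multiplicity).


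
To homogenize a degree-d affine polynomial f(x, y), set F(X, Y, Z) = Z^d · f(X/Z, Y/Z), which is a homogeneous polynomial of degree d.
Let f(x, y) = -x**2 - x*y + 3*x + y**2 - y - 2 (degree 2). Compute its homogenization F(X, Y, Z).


F(X, Y, Z) = -X**2 - X*Y + 3*X*Z + Y**2 - Y*Z - 2*Z**2

deg(f) = 2.
Substitute x = X/Z, y = Y/Z into f, then multiply by Z^2.
  monomial -1·x^2·y^0 ↦ -1·X^2·Y^0·Z^0.
  monomial -1·x^1·y^1 ↦ -1·X^1·Y^1·Z^0.
  monomial 3·x^1·y^0 ↦ 3·X^1·Y^0·Z^1.
  monomial 1·x^0·y^2 ↦ 1·X^0·Y^2·Z^0.
  monomial -1·x^0·y^1 ↦ -1·X^0·Y^1·Z^1.
  monomial -2·x^0·y^0 ↦ -2·X^0·Y^0·Z^2.
Collecting: F(X, Y, Z) = -X**2 - X*Y + 3*X*Z + Y**2 - Y*Z - 2*Z**2.


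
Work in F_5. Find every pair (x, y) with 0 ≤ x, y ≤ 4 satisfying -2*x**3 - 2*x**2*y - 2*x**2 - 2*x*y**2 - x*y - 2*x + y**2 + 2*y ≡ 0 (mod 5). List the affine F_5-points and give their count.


Affine F_5-points: {(0, 0), (0, 3), (3, 3)}; count = 3.

For each of the 25 pairs (x, y) ∈ F_5², evaluate f(x, y) mod 5. Record the zeros.
  x = 0: [0↦0, 1↦3, 2↦3, 3↦0, 4↦4]  zeros at y ∈ {0, 3}
  x = 1: [0↦4, 1↦2, 2↦3, 3↦2, 4↦4]  zeros at y ∈ ∅
  x = 2: [0↦2, 1↦1, 2↦4, 3↦1, 4↦2]  zeros at y ∈ ∅
  x = 3: [0↦2, 1↦3, 2↦4, 3↦0, 4↦1]  zeros at y ∈ {3}
  x = 4: [0↦2, 1↦1, 2↦1, 3↦2, 4↦4]  zeros at y ∈ ∅
Collecting zeros: affine points = {(0, 0), (0, 3), (3, 3)}.
Total count |C(F_5)_aff| = 3.


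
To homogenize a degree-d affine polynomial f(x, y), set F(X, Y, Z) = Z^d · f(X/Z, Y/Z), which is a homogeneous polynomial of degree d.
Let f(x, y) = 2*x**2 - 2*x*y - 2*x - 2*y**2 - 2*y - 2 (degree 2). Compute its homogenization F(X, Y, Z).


F(X, Y, Z) = 2*X**2 - 2*X*Y - 2*X*Z - 2*Y**2 - 2*Y*Z - 2*Z**2

deg(f) = 2.
Substitute x = X/Z, y = Y/Z into f, then multiply by Z^2.
  monomial 2·x^2·y^0 ↦ 2·X^2·Y^0·Z^0.
  monomial -2·x^1·y^1 ↦ -2·X^1·Y^1·Z^0.
  monomial -2·x^1·y^0 ↦ -2·X^1·Y^0·Z^1.
  monomial -2·x^0·y^2 ↦ -2·X^0·Y^2·Z^0.
  monomial -2·x^0·y^1 ↦ -2·X^0·Y^1·Z^1.
  monomial -2·x^0·y^0 ↦ -2·X^0·Y^0·Z^2.
Collecting: F(X, Y, Z) = 2*X**2 - 2*X*Y - 2*X*Z - 2*Y**2 - 2*Y*Z - 2*Z**2.


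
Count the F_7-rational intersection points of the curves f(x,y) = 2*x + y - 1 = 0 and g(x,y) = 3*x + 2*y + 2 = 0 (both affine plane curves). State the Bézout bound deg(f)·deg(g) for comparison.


Common zeros: {(4, 0)}; count = 1; Bézout bound = 1.

deg(f) = 1, deg(g) = 1, so Bézout bound = 1.
Scan x ∈ F_7. For each x, list the y ∈ F_7 with f(x, y) ≡ 0 and those with g(x, y) ≡ 0 (mod 7); the common zeros in that column are the intersection.
  x = 0: f ≡ 0 at y ∈ {1}; g ≡ 0 at y ∈ {6}; common: ∅.
  x = 1: f ≡ 0 at y ∈ {6}; g ≡ 0 at y ∈ {1}; common: ∅.
  x = 2: f ≡ 0 at y ∈ {4}; g ≡ 0 at y ∈ {3}; common: ∅.
  x = 3: f ≡ 0 at y ∈ {2}; g ≡ 0 at y ∈ {5}; common: ∅.
  x = 4: f ≡ 0 at y ∈ {0}; g ≡ 0 at y ∈ {0}; common: {0}.
  x = 5: f ≡ 0 at y ∈ {5}; g ≡ 0 at y ∈ {2}; common: ∅.
  x = 6: f ≡ 0 at y ∈ {3}; g ≡ 0 at y ∈ {4}; common: ∅.
Collecting: common zeros = {(4, 0)}, so the count is 1.
Comparison with the Bézout bound: 1 ≤ 1 = deg(f)·deg(g), as expected for curves with no common component (the bound is attained).


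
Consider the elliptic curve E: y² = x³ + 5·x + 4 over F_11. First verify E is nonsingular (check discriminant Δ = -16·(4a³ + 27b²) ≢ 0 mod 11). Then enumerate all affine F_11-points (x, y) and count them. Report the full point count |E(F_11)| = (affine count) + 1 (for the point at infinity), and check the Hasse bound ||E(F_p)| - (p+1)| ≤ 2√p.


Affine points = {(0, 2), (0, 9), (2, 0), (4, 0), (5, 0), (10, 3), (10, 8)}; affine count = 7; |E(F_11)| = 8.

Discriminant check: Δ ∝ 4a³ + 27b² = 4·5³ + 27·4² = 4·125 + 27·16 ≡ 8 (mod 11). Nonzero ⇒ E is nonsingular.
For each x ∈ F_11, compute rhs = x³ + 5·x + 4 mod 11, then count y ∈ F_11 with y² ≡ rhs.
  x = 0: rhs = 4, matching y values: 2, 9 (2 points).
  x = 1: rhs = 10, matching y values: none (0 points).
  x = 2: rhs = 0, matching y values: 0 (1 points).
  x = 3: rhs = 2, matching y values: none (0 points).
  x = 4: rhs = 0, matching y values: 0 (1 points).
  x = 5: rhs = 0, matching y values: 0 (1 points).
  x = 6: rhs = 8, matching y values: none (0 points).
  x = 7: rhs = 8, matching y values: none (0 points).
  x = 8: rhs = 6, matching y values: none (0 points).
  x = 9: rhs = 8, matching y values: none (0 points).
  x = 10: rhs = 9, matching y values: 3, 8 (2 points).
Total affine count: 7.
Full point count |E(F_11)| = 7 + 1 = 8.
Hasse bound: |8 − (11+1)| = |-4| = 4 ≤ 2√11 ≈ 6.6332 ✓.


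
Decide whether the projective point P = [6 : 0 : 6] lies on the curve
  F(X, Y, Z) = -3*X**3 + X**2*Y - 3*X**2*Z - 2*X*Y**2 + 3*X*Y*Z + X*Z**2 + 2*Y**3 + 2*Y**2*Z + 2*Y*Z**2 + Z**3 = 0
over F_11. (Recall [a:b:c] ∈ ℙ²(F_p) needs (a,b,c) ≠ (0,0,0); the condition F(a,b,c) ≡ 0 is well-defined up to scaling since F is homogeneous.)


F(6,0,6) ≡ 5 (mod 11); P is NOT on the curve.

Evaluate F(6, 0, 6) term-by-term (mod 11).
  -3*X**3 ↦ -3·216·1·1 = -648
  X**2*Y ↦ 1·36·0·1 = 0
  -3*X**2*Z ↦ -3·36·1·6 = -648
  -2*X*Y**2 ↦ -2·6·0·1 = 0
  3*X*Y*Z ↦ 3·6·0·6 = 0
  X*Z**2 ↦ 1·6·1·36 = 216
  2*Y**3 ↦ 2·1·0·1 = 0
  2*Y**2*Z ↦ 2·1·0·6 = 0
  2*Y*Z**2 ↦ 2·1·0·36 = 0
  Z**3 ↦ 1·1·1·216 = 216
Sum: F(6, 0, 6) = (-648) + (0) + (-648) + (0) + (0) + (216) + (0) + (0) + (0) + (216) = -864.
Reducing mod 11: -864 ≡ 5 (mod 11).
Since F(a, b, c) ≡ 5 ≠ 0 (mod 11), P does NOT lie on the curve.


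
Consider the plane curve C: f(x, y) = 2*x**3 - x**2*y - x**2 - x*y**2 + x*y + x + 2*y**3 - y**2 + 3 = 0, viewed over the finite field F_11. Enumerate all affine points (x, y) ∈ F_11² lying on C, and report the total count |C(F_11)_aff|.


Affine F_11-points: {(0, 10), (5, 1), (6, 5), (7, 6), (9, 1), (9, 2), (10, 2), (10, 7)}; count = 8.

For each of the 121 pairs (x, y) ∈ F_11², evaluate f(x, y) mod 11. Record the zeros.
  x = 0: [0↦3, 1↦4, 2↦4, 3↦4, 4↦5, 5↦8, 6↦3, 7↦2, 8↦6, 9↦5, 10↦0]  zeros at y ∈ {10}
  x = 1: [0↦5, 1↦5, 2↦2, 3↦8, 4↦2, 5↦7, 6↦2, 7↦10, 8↦10, 9↦3, 10↦1]  zeros at y ∈ ∅
  x = 2: [0↦6, 1↦3, 2↦6, 3↦5, 4↦1, 5↦6, 6↦10, 7↦3, 8↦8, 9↦4, 10↦3]  zeros at y ∈ ∅
  x = 3: [0↦7, 1↦10, 2↦6, 3↦7, 4↦3, 5↦6, 6↦6, 7↦4, 8↦1, 9↦9, 10↦7]  zeros at y ∈ ∅
  x = 4: [0↦9, 1↦5, 2↦3, 3↦4, 4↦9, 5↦8, 6↦2, 7↦3, 8↦1, 9↦8, 10↦3]  zeros at y ∈ ∅
  x = 5: [0↦2, 1↦0, 2↦9, 3↦8, 4↦9, 5↦2, 6↦10, 7↦1, 8↦9, 9↦2, 10↦3]  zeros at y ∈ {1}
  x = 6: [0↦9, 1↦7, 2↦3, 3↦9, 4↦4, 5↦0, 6↦9, 7↦10, 8↦4, 9↦3, 10↦8]  zeros at y ∈ {5}
  x = 7: [0↦9, 1↦5, 2↦8, 3↦8, 4↦6, 5↦3, 6↦0, 7↦9, 8↦9, 9↦1, 10↦8]  zeros at y ∈ {6}
  x = 8: [0↦3, 1↦6, 2↦3, 3↦6, 4↦5, 5↦1, 6↦6, 7↦10, 8↦3, 9↦8, 10↦4]  zeros at y ∈ ∅
  x = 9: [0↦3, 1↦0, 2↦0, 3↦4, 4↦2, 5↦6, 6↦6, 7↦3, 8↦9, 9↦3, 10↦8]  zeros at y ∈ {1, 2}
  x = 10: [0↦10, 1↦10, 2↦0, 3↦3, 4↦9, 5↦8, 6↦1, 7↦0, 8↦6, 9↦9, 10↦10]  zeros at y ∈ {2, 7}
Collecting zeros: affine points = {(0, 10), (5, 1), (6, 5), (7, 6), (9, 1), (9, 2), (10, 2), (10, 7)}.
Total count |C(F_11)_aff| = 8.


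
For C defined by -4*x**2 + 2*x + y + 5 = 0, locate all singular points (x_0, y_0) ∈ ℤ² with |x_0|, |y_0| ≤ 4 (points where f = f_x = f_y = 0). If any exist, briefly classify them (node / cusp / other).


No singular points in the scanned grid; C is smooth there.

Compute partial derivatives:
  f_x = 2 - 8*x.
  f_y = 1.
f_y = 1 is a nonzero constant, so f_y never vanishes: no point (x, y) can satisfy f = f_x = f_y = 0. In particular no (x, y) ∈ {−4, ..., 4}² is singular; the curve is smooth.
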